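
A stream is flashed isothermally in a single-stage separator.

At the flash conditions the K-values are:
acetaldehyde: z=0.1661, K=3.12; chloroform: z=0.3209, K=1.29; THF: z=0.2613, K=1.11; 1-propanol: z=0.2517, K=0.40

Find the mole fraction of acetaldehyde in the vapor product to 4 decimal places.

Material balance + equilibrium reduce to Σ zᵢ(Kᵢ−1)/(1+V/F(Kᵢ−1)) = 0.
Check two-phase: ΣzᵢKᵢ = 1.3229 > 1 and Σzᵢ/Kᵢ = 1.1667 > 1, so g(0) = 0.3229 > 0 and g(1) = -0.1667 < 0.
Newton–Raphson from V/F = 0.32:
  V/F = 0.3200: g = 0.13582, g' = -0.4293 → V/F = 0.6363
  V/F = 0.6363: g = 0.01104, g' = -0.3944 → V/F = 0.6643
  V/F = 0.6643: g = -0.00009, g' = -0.4010 → V/F = 0.6641
Converged at V/F = 0.6641.
Compositions from xᵢ = zᵢ/(1+V/F(Kᵢ−1)), yᵢ = Kᵢxᵢ:
  acetaldehyde: x = 0.0690, y = 0.2152
  chloroform: x = 0.2691, y = 0.3471
  THF: x = 0.2435, y = 0.2703
  1-propanol: x = 0.4184, y = 0.1674

y_acetaldehyde = 0.2152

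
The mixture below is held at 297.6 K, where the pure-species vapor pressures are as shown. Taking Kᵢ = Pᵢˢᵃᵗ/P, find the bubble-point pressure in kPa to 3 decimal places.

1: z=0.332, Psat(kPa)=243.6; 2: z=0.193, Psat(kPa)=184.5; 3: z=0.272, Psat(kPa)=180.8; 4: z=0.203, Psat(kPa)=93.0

Pbub = 184.540 kPa

At the bubble point ψ → 0, so ΣzᵢKᵢ = 1 with Kᵢ = Pᵢˢᵃᵗ/P ⇒ P = ΣzᵢPᵢˢᵃᵗ.
P = 0.332·243.6 + 0.193·184.5 + 0.272·180.8 + 0.203·93.0 = 184.540 kPa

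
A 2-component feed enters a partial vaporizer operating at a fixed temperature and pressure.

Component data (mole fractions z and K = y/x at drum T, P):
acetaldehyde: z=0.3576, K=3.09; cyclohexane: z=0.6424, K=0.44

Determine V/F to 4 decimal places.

V/F = 0.3312

Binary case is linear: z₁(K₁−1)(1+V/F(K₂−1)) + z₂(K₂−1)(1+V/F(K₁−1)) = 0
⇒ V/F = [z₁(K₁−1)+z₂(K₂−1)] / [−(K₁−1)(K₂−1)] = 0.38764/1.17040 = 0.3312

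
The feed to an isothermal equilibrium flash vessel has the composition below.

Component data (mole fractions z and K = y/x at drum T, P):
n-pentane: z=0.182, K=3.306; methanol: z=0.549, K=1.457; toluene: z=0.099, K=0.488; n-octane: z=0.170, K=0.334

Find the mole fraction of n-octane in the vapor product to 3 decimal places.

Newton iteration, β⁰ = 0.5:
  β = 0.500: g = 0.1613, g' = -0.501 → β = 0.822
  β = 0.822: g = -0.0103, g' = -0.621 → β = 0.805
Converged at β = 0.805.
Compositions from xᵢ = zᵢ/(1+β(Kᵢ−1)), yᵢ = Kᵢxᵢ:
  n-pentane: x = 0.064, y = 0.211
  methanol: x = 0.401, y = 0.585
  toluene: x = 0.168, y = 0.082
  n-octane: x = 0.367, y = 0.122

y_n-octane = 0.122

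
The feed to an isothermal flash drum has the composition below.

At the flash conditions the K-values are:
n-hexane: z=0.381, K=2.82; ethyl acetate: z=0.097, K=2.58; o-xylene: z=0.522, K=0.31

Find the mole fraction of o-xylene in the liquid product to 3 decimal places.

x_o-xylene = 0.719

Newton–Raphson from β = 0.5:
  β = 0.500: g = -0.1012, g' = -1.001 → β = 0.399
  β = 0.399: g = -0.0012, g' = -0.988 → β = 0.398
Converged at β = 0.398.
Compositions from xᵢ = zᵢ/(1+β(Kᵢ−1)), yᵢ = Kᵢxᵢ:
  n-hexane: x = 0.221, y = 0.623
  ethyl acetate: x = 0.060, y = 0.154
  o-xylene: x = 0.719, y = 0.223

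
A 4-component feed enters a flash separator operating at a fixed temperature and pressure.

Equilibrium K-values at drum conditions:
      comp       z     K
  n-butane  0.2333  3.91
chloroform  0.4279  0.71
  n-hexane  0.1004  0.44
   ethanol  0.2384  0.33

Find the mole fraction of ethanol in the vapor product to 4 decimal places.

y_ethanol = 0.0947

Rachford–Rice: g(ψ) = Σ zᵢ(Kᵢ−1)/(1+ψ(Kᵢ−1)) = 0.
g(0) = ΣzᵢKᵢ − 1 = 0.3389 and g(1) = 1 − Σzᵢ/Kᵢ = -0.6129, so a root lies in (0, 1).
Newton–Raphson from ψ = 0.36:
  ψ = 0.3600: g = -0.08792, g' = -0.7513 → ψ = 0.2430
  ψ = 0.2430: g = 0.00833, g' = -0.9145 → ψ = 0.2521
  ψ = 0.2521: g = 0.00008, g' = -0.8969 → ψ = 0.2522
Converged at ψ = 0.2522.
Compositions from xᵢ = zᵢ/(1+ψ(Kᵢ−1)), yᵢ = Kᵢxᵢ:
  n-butane: x = 0.1346, y = 0.5261
  chloroform: x = 0.4617, y = 0.3278
  n-hexane: x = 0.1169, y = 0.0514
  ethanol: x = 0.2869, y = 0.0947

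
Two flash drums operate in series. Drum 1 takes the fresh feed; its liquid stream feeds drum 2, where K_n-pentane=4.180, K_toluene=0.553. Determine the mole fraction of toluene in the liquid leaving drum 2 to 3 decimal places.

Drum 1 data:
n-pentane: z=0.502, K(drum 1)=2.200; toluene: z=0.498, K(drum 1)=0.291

Drum 1:
Material balance + equilibrium reduce to Σ zᵢ(Kᵢ−1)/(1+ψ₁(Kᵢ−1)) = 0.
g(0) = ΣzᵢKᵢ − 1 = 0.249 and g(1) = 1 − Σzᵢ/Kᵢ = -0.940, so a root lies in (0, 1).
Binary case is linear: z₁(K₁−1)(1+ψ₁(K₂−1)) + z₂(K₂−1)(1+ψ₁(K₁−1)) = 0
⇒ ψ₁ = [z₁(K₁−1)+z₂(K₂−1)] / [−(K₁−1)(K₂−1)] = 0.2493/0.8508 = 0.293
Drum-1 compositions:
  n-pentane: x = 0.371, y = 0.817
  toluene: x = 0.629, y = 0.183
Drum-2 feed = drum-1 liquid: z₂ = (0.3714, 0.6286).
Drum 2:
Let ψ₂ = V/F and solve Σ zᵢ(Kᵢ−1)/(1+ψ₂(Kᵢ−1)) = 0.
Check two-phase: ΣzᵢKᵢ = 1.900 > 1 and Σzᵢ/Kᵢ = 1.226 > 1, so g(0) = 0.900 > 0 and g(1) = -0.226 < 0.
Newton iteration, ψ₂⁰ = 0.52:
  ψ₂ = 0.520: g = 0.0790, g' = -0.747 → ψ₂ = 0.626
  ψ₂ = 0.626: g = 0.0049, g' = -0.662 → ψ₂ = 0.633
Converged at ψ₂ = 0.633.
  n-pentane: x = 0.123, y = 0.515
  toluene: x = 0.877, y = 0.485

x_toluene (drum 2) = 0.877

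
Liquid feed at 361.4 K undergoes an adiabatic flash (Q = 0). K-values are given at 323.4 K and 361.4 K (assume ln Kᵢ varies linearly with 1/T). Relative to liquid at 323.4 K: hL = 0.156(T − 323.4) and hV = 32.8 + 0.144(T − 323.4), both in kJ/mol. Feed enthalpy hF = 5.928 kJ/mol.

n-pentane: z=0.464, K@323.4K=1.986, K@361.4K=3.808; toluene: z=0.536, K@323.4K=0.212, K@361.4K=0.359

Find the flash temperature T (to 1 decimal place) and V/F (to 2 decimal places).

Adiabatic flash: solve Rachford–Rice at each trial T, then check hF = ψ·hV(T) + (1−ψ)·hL(T).
  T = 323.4 K: K = (1.986, 0.212), RR gives ψ = 0.045, H_out = 1.483 kJ/mol
  T = 361.4 K: K = (3.808, 0.359), RR gives ψ = 0.533, H_out = 23.167 kJ/mol
  T = 342.4 K: K = (2.800, 0.280), RR gives ψ = 0.347, H_out = 14.255 kJ/mol
  T = 332.9 K: K = (2.370, 0.245), RR gives ψ = 0.223, H_out = 8.769 kJ/mol
  T = 328.1 K: K = (2.170, 0.228), RR gives ψ = 0.143, H_out = 5.409 kJ/mol
  T = 330.5 K: K = (2.269, 0.236), RR gives ψ = 0.185, H_out = 7.155 kJ/mol
Linear interpolation between T = 328.1 (H_out = 5.409) and T = 330.5 (H_out = 7.155) on hF = 5.928 gives T ≈ 328.8 K, at which ψ = 0.16.

T = 328.8 K, V/F = 0.16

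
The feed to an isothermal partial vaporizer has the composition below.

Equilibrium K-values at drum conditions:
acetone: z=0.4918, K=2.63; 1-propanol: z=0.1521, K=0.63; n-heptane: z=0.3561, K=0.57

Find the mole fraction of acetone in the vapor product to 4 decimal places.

y_acetone = 0.5317

Let ψ = V/F and solve Σ zᵢ(Kᵢ−1)/(1+ψ(Kᵢ−1)) = 0.
Feasibility: ΣzᵢKᵢ = 1.5922, Σzᵢ/Kᵢ = 1.0532 — both > 1, two phases present.
Newton–Raphson from ψ = 0.64:
  ψ = 0.6400: g = 0.10734, g' = -0.4741 → ψ = 0.8664
  ψ = 0.8664: g = 0.00544, g' = -0.4369 → ψ = 0.8789
Converged at ψ = 0.8789.
Compositions from xᵢ = zᵢ/(1+ψ(Kᵢ−1)), yᵢ = Kᵢxᵢ:
  acetone: x = 0.2022, y = 0.5317
  1-propanol: x = 0.2254, y = 0.1420
  n-heptane: x = 0.5724, y = 0.3263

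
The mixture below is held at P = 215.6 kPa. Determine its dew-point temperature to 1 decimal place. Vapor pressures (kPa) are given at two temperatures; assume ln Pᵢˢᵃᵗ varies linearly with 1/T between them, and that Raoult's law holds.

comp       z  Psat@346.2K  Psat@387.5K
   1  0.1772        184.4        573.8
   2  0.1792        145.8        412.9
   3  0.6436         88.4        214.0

Dew-point temperature: Σzᵢ·P/Pᵢˢᵃᵗ(T) = 1. Interpolate ln Pᵢˢᵃᵗ = aᵢ + bᵢ/T.
  T = 346.2 K: ΣzᵢP/Pᵢˢᵃᵗ = 2.0419
  T = 387.5 K: ΣzᵢP/Pᵢˢᵃᵗ = 0.8086
  T = 366.9 K: ΣzᵢP/Pᵢˢᵃᵗ = 1.2493
  T = 377.2 K: ΣzᵢP/Pᵢˢᵃᵗ = 0.9989
  T = 372.0 K: ΣzᵢP/Pᵢˢᵃᵗ = 1.1166
  T = 374.6 K: ΣzᵢP/Pᵢˢᵃᵗ = 1.0557
Interpolating between 374.6 K and 377.2 K gives T ≈ 377.1 K.

T = 377.1 K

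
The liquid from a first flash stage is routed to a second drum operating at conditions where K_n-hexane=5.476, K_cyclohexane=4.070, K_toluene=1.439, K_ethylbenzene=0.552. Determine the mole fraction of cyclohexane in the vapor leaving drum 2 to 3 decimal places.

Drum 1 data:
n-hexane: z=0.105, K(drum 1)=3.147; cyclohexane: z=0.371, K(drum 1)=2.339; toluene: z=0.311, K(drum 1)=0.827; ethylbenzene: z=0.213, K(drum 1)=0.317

Drum 1:
Newton iteration, ψ₁⁰ = 0.5:
  ψ₁ = 0.500: g = 0.1265, g' = -0.592 → ψ₁ = 0.714
  ψ₁ = 0.714: g = -0.0022, g' = -0.640 → ψ₁ = 0.710
Converged at ψ₁ = 0.710.
Drum-1 compositions:
  n-hexane: x = 0.042, y = 0.131
  cyclohexane: x = 0.190, y = 0.445
  toluene: x = 0.355, y = 0.293
  ethylbenzene: x = 0.414, y = 0.131
Drum-2 feed = drum-1 liquid: z₂ = (0.0416, 0.1902, 0.3546, 0.4137).
Drum 2:
Let ψ₂ = V/F and solve Σ zᵢ(Kᵢ−1)/(1+ψ₂(Kᵢ−1)) = 0.
Feasibility: ΣzᵢKᵢ = 1.740, Σzᵢ/Kᵢ = 1.050 — both > 1, two phases present.
Newton–Raphson from ψ₂ = 0.42:
  ψ₂ = 0.420: g = 0.2228, g' = -0.617 → ψ₂ = 0.781
  ψ₂ = 0.781: g = 0.0441, g' = -0.431 → ψ₂ = 0.883
  ψ₂ = 0.883: g = 0.0003, g' = -0.427 → ψ₂ = 0.884
Converged at ψ₂ = 0.884.
  n-hexane: x = 0.008, y = 0.046
  cyclohexane: x = 0.051, y = 0.208
  toluene: x = 0.255, y = 0.368
  ethylbenzene: x = 0.685, y = 0.378

y_cyclohexane (drum 2) = 0.208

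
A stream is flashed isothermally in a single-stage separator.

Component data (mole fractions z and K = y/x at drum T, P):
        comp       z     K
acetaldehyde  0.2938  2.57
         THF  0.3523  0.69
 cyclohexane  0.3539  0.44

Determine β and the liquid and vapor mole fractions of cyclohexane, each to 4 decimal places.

β = 0.2193, x_cyclohexane = 0.4035, y_cyclohexane = 0.1775

Material balance + equilibrium reduce to Σ zᵢ(Kᵢ−1)/(1+β(Kᵢ−1)) = 0.
Check two-phase: ΣzᵢKᵢ = 1.1539 > 1 and Σzᵢ/Kᵢ = 1.4292 > 1, so g(0) = 0.1539 > 0 and g(1) = -0.4292 < 0.
Newton iteration, β⁰ = 0.5:
  β = 0.5000: g = -0.14609, g' = -0.4888 → β = 0.2011
  β = 0.2011: g = 0.01076, g' = -0.5978 → β = 0.2191
  β = 0.2191: g = 0.00012, g' = -0.5841 → β = 0.2193
Converged at β = 0.2193.
Compositions from xᵢ = zᵢ/(1+β(Kᵢ−1)), yᵢ = Kᵢxᵢ:
  acetaldehyde: x = 0.2185, y = 0.5617
  THF: x = 0.3780, y = 0.2608
  cyclohexane: x = 0.4035, y = 0.1775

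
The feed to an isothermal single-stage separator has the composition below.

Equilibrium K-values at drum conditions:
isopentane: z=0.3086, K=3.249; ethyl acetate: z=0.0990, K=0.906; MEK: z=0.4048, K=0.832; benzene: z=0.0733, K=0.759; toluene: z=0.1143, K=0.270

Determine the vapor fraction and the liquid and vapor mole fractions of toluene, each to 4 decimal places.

Rachford–Rice: g(ψ) = Σ zᵢ(Kᵢ−1)/(1+ψ(Kᵢ−1)) = 0.
Check two-phase: ΣzᵢKᵢ = 1.5156 > 1 and Σzᵢ/Kᵢ = 1.2107 > 1, so g(0) = 0.5156 > 0 and g(1) = -0.2107 < 0.
Iterate (Newton) starting at ψ = 0.5:
  ψ = 0.5000: g = 0.09119, g' = -0.5170 → ψ = 0.6764
  ψ = 0.6764: g = 0.00269, g' = -0.5049 → ψ = 0.6817
Converged at ψ = 0.6817.
Compositions from xᵢ = zᵢ/(1+ψ(Kᵢ−1)), yᵢ = Kᵢxᵢ:
  isopentane: x = 0.1218, y = 0.3958
  ethyl acetate: x = 0.1058, y = 0.0958
  MEK: x = 0.4572, y = 0.3804
  benzene: x = 0.0877, y = 0.0666
  toluene: x = 0.2275, y = 0.0614

ψ = 0.6817, x_toluene = 0.2275, y_toluene = 0.0614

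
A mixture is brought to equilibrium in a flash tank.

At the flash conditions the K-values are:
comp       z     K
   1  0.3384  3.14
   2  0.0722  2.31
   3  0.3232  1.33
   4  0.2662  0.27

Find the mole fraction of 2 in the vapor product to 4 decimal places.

Newton–Raphson from β = 0.5:
  β = 0.5000: g = 0.19252, g' = -0.7847 → β = 0.7454
  β = 0.7454: g = -0.01374, g' = -0.9671 → β = 0.7311
  β = 0.7311: g = -0.00017, g' = -0.9433 → β = 0.7310
Converged at β = 0.7310.
Compositions from xᵢ = zᵢ/(1+β(Kᵢ−1)), yᵢ = Kᵢxᵢ:
  1: x = 0.1320, y = 0.4144
  2: x = 0.0369, y = 0.0852
  3: x = 0.2604, y = 0.3463
  4: x = 0.5708, y = 0.1541

y_2 = 0.0852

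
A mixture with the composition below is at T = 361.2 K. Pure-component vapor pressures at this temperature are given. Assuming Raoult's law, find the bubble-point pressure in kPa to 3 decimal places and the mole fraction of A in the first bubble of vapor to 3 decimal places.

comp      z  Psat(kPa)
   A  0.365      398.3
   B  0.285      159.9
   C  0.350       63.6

At the bubble point ψ → 0, so ΣzᵢKᵢ = 1 with Kᵢ = Pᵢˢᵃᵗ/P ⇒ P = ΣzᵢPᵢˢᵃᵗ.
P = 0.365·398.3 + 0.285·159.9 + 0.350·63.6 = 213.211 kPa
yᵢ = zᵢPᵢˢᵃᵗ/P ⇒ y_A = 0.365·398.3/213.211 = 0.682

Pbub = 213.211 kPa, y_A = 0.682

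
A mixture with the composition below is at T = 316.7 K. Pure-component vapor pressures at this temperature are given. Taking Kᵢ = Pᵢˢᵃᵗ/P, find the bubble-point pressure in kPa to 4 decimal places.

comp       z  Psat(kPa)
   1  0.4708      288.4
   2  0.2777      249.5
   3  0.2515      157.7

At the bubble point ψ → 0, so ΣzᵢKᵢ = 1 with Kᵢ = Pᵢˢᵃᵗ/P ⇒ P = ΣzᵢPᵢˢᵃᵗ.
P = 0.4708·288.4 + 0.2777·249.5 + 0.2515·157.7 = 244.7264 kPa

Pbub = 244.7264 kPa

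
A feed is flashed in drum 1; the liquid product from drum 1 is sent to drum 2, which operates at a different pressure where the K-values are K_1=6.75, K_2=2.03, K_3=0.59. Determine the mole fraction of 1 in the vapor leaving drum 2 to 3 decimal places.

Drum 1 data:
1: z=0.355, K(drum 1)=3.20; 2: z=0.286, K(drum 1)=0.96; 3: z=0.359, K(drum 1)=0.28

y_1 (drum 2) = 0.205

Drum 1:
Newton–Raphson from ψ₁ = 0.5:
  ψ₁ = 0.500: g = -0.0436, g' = -0.844 → ψ₁ = 0.448
Converged at ψ₁ = 0.448.
Drum-1 compositions:
  1: x = 0.179, y = 0.572
  2: x = 0.291, y = 0.280
  3: x = 0.530, y = 0.148
Drum-2 feed = drum-1 liquid: z₂ = (0.1788, 0.2912, 0.5300).
Drum 2:
Rachford–Rice: g(ψ₂) = Σ zᵢ(Kᵢ−1)/(1+ψ₂(Kᵢ−1)) = 0.
Feasibility: ΣzᵢKᵢ = 2.110, Σzᵢ/Kᵢ = 1.068 — both > 1, two phases present.
Newton–Raphson from ψ₂ = 0.5:
  ψ₂ = 0.500: g = 0.1899, g' = -0.669 → ψ₂ = 0.784
  ψ₂ = 0.784: g = 0.0324, g' = -0.483 → ψ₂ = 0.851
  ψ₂ = 0.851: g = 0.0005, g' = -0.468 → ψ₂ = 0.852
Converged at ψ₂ = 0.852.
  1: x = 0.030, y = 0.205
  2: x = 0.155, y = 0.315
  3: x = 0.815, y = 0.481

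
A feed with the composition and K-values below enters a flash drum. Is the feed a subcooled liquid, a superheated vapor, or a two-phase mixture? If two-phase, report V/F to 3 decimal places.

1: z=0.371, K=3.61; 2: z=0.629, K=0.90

superheated vapor

ΣzᵢKᵢ = 1.905; Σzᵢ/Kᵢ = 0.802.
Since Σzᵢ/Kᵢ < 1 the mixture is above its dew point — single vapor phase.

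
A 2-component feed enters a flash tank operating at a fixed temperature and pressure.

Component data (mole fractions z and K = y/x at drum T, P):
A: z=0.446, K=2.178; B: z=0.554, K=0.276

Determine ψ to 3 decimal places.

ψ = 0.146

Material balance + equilibrium reduce to Σ zᵢ(Kᵢ−1)/(1+ψ(Kᵢ−1)) = 0.
g(0) = ΣzᵢKᵢ − 1 = 0.124 and g(1) = 1 − Σzᵢ/Kᵢ = -1.212, so a root lies in (0, 1).
Binary case is linear: z₁(K₁−1)(1+ψ(K₂−1)) + z₂(K₂−1)(1+ψ(K₁−1)) = 0
⇒ ψ = [z₁(K₁−1)+z₂(K₂−1)] / [−(K₁−1)(K₂−1)] = 0.1243/0.8529 = 0.146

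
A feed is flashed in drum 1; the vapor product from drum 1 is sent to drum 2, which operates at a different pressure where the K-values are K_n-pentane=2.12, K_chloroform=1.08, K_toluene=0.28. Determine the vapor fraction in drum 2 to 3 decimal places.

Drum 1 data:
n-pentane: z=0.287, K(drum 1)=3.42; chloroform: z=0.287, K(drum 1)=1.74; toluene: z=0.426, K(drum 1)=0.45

Drum 1:
Material balance + equilibrium reduce to Σ zᵢ(Kᵢ−1)/(1+ψ₁(Kᵢ−1)) = 0.
Feasibility: ΣzᵢKᵢ = 1.673, Σzᵢ/Kᵢ = 1.196 — both > 1, two phases present.
Iterate (Newton) starting at ψ₁ = 0.39:
  ψ₁ = 0.390: g = 0.2238, g' = -0.748 → ψ₁ = 0.689
  ψ₁ = 0.689: g = 0.0237, g' = -0.639 → ψ₁ = 0.726
Converged at ψ₁ = 0.726.
Drum-1 compositions:
  n-pentane: x = 0.104, y = 0.356
  chloroform: x = 0.187, y = 0.325
  toluene: x = 0.709, y = 0.319
Drum-2 feed = drum-1 vapor: z₂ = (0.3560, 0.3248, 0.3191).
Drum 2:
Let ψ₂ = V/F and solve Σ zᵢ(Kᵢ−1)/(1+ψ₂(Kᵢ−1)) = 0.
Feasibility: ΣzᵢKᵢ = 1.195, Σzᵢ/Kᵢ = 1.609 — both > 1, two phases present.
Iterate (Newton) starting at ψ₂ = 0.54:
  ψ₂ = 0.540: g = -0.1026, g' = -0.618 → ψ₂ = 0.374
  ψ₂ = 0.374: g = -0.0082, g' = -0.534 → ψ₂ = 0.359
Converged at ψ₂ = 0.359.
  n-pentane: x = 0.254, y = 0.538
  chloroform: x = 0.316, y = 0.341
  toluene: x = 0.430, y = 0.120

V/F (drum 2) = 0.359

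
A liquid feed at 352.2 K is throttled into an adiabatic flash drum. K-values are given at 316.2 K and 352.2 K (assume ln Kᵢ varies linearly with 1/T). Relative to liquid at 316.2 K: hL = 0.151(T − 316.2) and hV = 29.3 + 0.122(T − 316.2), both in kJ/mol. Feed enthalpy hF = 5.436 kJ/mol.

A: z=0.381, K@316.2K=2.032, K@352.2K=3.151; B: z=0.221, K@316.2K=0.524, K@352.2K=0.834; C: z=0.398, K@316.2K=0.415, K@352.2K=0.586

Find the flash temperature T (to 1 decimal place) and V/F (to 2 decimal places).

T = 319.4 K, V/F = 0.17

Adiabatic flash: solve Rachford–Rice at each trial T, then check hF = ψ·hV(T) + (1−ψ)·hL(T).
  T = 316.2 K: K = (2.032, 0.524, 0.415), RR gives ψ = 0.098, H_out = 2.858 kJ/mol
  T = 352.2 K: K = (3.151, 0.834, 0.586), RR gives ψ = 0.832, H_out = 28.935 kJ/mol
  T = 334.2 K: K = (2.560, 0.669, 0.498), RR gives ψ = 0.460, H_out = 15.955 kJ/mol
  T = 325.2 K: K = (2.288, 0.594, 0.456), RR gives ψ = 0.287, H_out = 9.698 kJ/mol
  T = 320.7 K: K = (2.158, 0.559, 0.435), RR gives ψ = 0.196, H_out = 6.397 kJ/mol
  T = 318.4 K: K = (2.093, 0.541, 0.425), RR gives ψ = 0.147, H_out = 4.625 kJ/mol
  T = 319.5 K: K = (2.124, 0.549, 0.430), RR gives ψ = 0.171, H_out = 5.481 kJ/mol
Linear interpolation between T = 318.4 (H_out = 4.625) and T = 319.5 (H_out = 5.481) on hF = 5.436 gives T ≈ 319.4 K, at which ψ = 0.17.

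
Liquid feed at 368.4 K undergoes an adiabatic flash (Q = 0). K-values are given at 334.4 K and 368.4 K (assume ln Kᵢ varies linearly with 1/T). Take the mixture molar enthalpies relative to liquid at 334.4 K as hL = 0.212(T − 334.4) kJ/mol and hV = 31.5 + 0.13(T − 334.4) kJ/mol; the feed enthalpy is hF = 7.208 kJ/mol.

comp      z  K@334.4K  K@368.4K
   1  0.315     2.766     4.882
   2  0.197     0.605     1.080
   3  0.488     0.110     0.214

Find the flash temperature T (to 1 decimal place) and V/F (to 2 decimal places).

T = 345.4 K, V/F = 0.16

Adiabatic flash: solve Rachford–Rice at each trial T, then check hF = ψ·hV(T) + (1−ψ)·hL(T).
  T = 334.4 K: K = (2.766, 0.605, 0.110), RR gives ψ = 0.033, H_out = 1.024 kJ/mol
  T = 368.4 K: K = (4.882, 1.080, 0.214), RR gives ψ = 0.353, H_out = 17.350 kJ/mol
  T = 351.4 K: K = (3.726, 0.820, 0.156), RR gives ψ = 0.216, H_out = 10.101 kJ/mol
  T = 342.9 K: K = (3.222, 0.707, 0.132), RR gives ψ = 0.134, H_out = 5.921 kJ/mol
  T = 347.1 K: K = (3.465, 0.761, 0.143), RR gives ψ = 0.176, H_out = 8.054 kJ/mol
  T = 345.0 K: K = (3.342, 0.734, 0.137), RR gives ψ = 0.155, H_out = 7.006 kJ/mol
Linear interpolation between T = 345.0 (H_out = 7.006) and T = 347.1 (H_out = 8.054) on hF = 7.208 gives T ≈ 345.4 K, at which ψ = 0.16.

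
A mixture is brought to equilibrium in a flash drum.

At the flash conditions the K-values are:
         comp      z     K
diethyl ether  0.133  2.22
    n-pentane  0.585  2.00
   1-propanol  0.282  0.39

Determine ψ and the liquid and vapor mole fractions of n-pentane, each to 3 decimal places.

Rachford–Rice: g(ψ) = Σ zᵢ(Kᵢ−1)/(1+ψ(Kᵢ−1)) = 0.
Feasibility: ΣzᵢKᵢ = 1.575, Σzᵢ/Kᵢ = 1.075 — both > 1, two phases present.
Newton iteration, ψ⁰ = 0.5:
  ψ = 0.500: g = 0.2433, g' = -0.554 → ψ = 0.939
  ψ = 0.939: g = -0.0257, g' = -0.774 → ψ = 0.906
  ψ = 0.906: g = -0.0007, g' = -0.730 → ψ = 0.905
Converged at ψ = 0.905.
Compositions from xᵢ = zᵢ/(1+ψ(Kᵢ−1)), yᵢ = Kᵢxᵢ:
  diethyl ether: x = 0.063, y = 0.140
  n-pentane: x = 0.307, y = 0.614
  1-propanol: x = 0.630, y = 0.246

ψ = 0.905, x_n-pentane = 0.307, y_n-pentane = 0.614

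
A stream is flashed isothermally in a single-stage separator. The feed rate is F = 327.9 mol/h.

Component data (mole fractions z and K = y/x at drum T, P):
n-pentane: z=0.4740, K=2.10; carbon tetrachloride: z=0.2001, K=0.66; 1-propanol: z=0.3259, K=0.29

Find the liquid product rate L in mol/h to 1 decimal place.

L = 217.7 mol/h

Iterate (Newton) starting at β = 0.53:
  β = 0.5300: g = -0.12461, g' = -0.6856 → β = 0.3483
  β = 0.3483: g = -0.00758, g' = -0.6195 → β = 0.3360
Converged at β = 0.3360.
Then V = β·F = 0.3360·327.9 = 110.2 mol/h and L = F − V = 217.7 mol/h.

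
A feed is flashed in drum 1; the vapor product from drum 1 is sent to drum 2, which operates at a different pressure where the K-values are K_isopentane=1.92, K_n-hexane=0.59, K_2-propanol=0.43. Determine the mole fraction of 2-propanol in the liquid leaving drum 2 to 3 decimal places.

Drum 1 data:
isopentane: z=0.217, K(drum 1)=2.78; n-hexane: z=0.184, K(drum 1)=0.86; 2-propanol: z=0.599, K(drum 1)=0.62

x_2-propanol (drum 2) = 0.459

Drum 1:
Let ψ₁ = V/F and solve Σ zᵢ(Kᵢ−1)/(1+ψ₁(Kᵢ−1)) = 0.
Check two-phase: ΣzᵢKᵢ = 1.133 > 1 and Σzᵢ/Kᵢ = 1.258 > 1, so g(0) = 0.133 > 0 and g(1) = -0.258 < 0.
Newton iteration, ψ₁⁰ = 0.5:
  ψ₁ = 0.500: g = -0.1043, g' = -0.328 → ψ₁ = 0.182
  ψ₁ = 0.182: g = 0.0206, g' = -0.496 → ψ₁ = 0.224
  ψ₁ = 0.224: g = 0.0008, g' = -0.459 → ψ₁ = 0.226
Converged at ψ₁ = 0.226.
Drum-1 compositions:
  isopentane: x = 0.155, y = 0.430
  n-hexane: x = 0.190, y = 0.163
  2-propanol: x = 0.655, y = 0.406
Drum-2 feed = drum-1 vapor: z₂ = (0.4304, 0.1634, 0.4062).
Drum 2:
Rachford–Rice: g(ψ₂) = Σ zᵢ(Kᵢ−1)/(1+ψ₂(Kᵢ−1)) = 0.
Check two-phase: ΣzᵢKᵢ = 1.097 > 1 and Σzᵢ/Kᵢ = 1.446 > 1, so g(0) = 0.097 > 0 and g(1) = -0.446 < 0.
Newton iteration, ψ₂⁰ = 0.5:
  ψ₂ = 0.500: g = -0.1369, g' = -0.473 → ψ₂ = 0.210
  ψ₂ = 0.210: g = -0.0046, g' = -0.459 → ψ₂ = 0.200
Converged at ψ₂ = 0.200.
  isopentane: x = 0.363, y = 0.698
  n-hexane: x = 0.178, y = 0.105
  2-propanol: x = 0.459, y = 0.197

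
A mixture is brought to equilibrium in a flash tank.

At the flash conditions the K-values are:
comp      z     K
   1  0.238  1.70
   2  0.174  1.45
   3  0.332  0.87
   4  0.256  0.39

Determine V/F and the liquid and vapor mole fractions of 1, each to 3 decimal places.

V/F = 0.183, x_1 = 0.211, y_1 = 0.359

Rachford–Rice: g(V/F) = Σ zᵢ(Kᵢ−1)/(1+V/F(Kᵢ−1)) = 0.
Feasibility: ΣzᵢKᵢ = 1.046, Σzᵢ/Kᵢ = 1.298 — both > 1, two phases present.
Newton iteration, V/F⁰ = 0.49:
  V/F = 0.490: g = -0.0806, g' = -0.289 → V/F = 0.211
  V/F = 0.211: g = -0.0068, g' = -0.249 → V/F = 0.183
Converged at V/F = 0.183.
Compositions from xᵢ = zᵢ/(1+V/F(Kᵢ−1)), yᵢ = Kᵢxᵢ:
  1: x = 0.211, y = 0.359
  2: x = 0.161, y = 0.233
  3: x = 0.340, y = 0.296
  4: x = 0.288, y = 0.112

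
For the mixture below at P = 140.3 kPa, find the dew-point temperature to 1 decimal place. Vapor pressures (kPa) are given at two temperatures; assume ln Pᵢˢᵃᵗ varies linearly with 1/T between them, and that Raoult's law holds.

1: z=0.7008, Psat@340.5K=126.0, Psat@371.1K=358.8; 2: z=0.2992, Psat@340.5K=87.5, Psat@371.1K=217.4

Dew-point temperature: Σzᵢ·P/Pᵢˢᵃᵗ(T) = 1. Interpolate ln Pᵢˢᵃᵗ = aᵢ + bᵢ/T.
  T = 340.5 K: ΣzᵢP/Pᵢˢᵃᵗ = 1.2601
  T = 371.1 K: ΣzᵢP/Pᵢˢᵃᵗ = 0.4671
  T = 355.8 K: ΣzᵢP/Pᵢˢᵃᵗ = 0.7506
  T = 348.1 K: ΣzᵢP/Pᵢˢᵃᵗ = 0.9685
  T = 344.3 K: ΣzᵢP/Pᵢˢᵃᵗ = 1.1031
  T = 346.2 K: ΣzᵢP/Pᵢˢᵃᵗ = 1.0332
Interpolating between 346.2 K and 348.1 K gives T ≈ 347.2 K.

T = 347.2 K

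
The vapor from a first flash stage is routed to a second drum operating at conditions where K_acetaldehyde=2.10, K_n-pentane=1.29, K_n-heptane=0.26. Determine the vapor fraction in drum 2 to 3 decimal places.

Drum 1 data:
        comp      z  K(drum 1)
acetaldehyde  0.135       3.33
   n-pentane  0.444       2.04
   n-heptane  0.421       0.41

V/F (drum 2) = 0.365

Drum 1:
Newton iteration, ψ₁⁰ = 0.31:
  ψ₁ = 0.310: g = 0.2278, g' = -0.741 → ψ₁ = 0.617
  ψ₁ = 0.617: g = 0.0195, g' = -0.664 → ψ₁ = 0.647
Converged at ψ₁ = 0.647.
Drum-1 compositions:
  acetaldehyde: x = 0.054, y = 0.179
  n-pentane: x = 0.265, y = 0.542
  n-heptane: x = 0.681, y = 0.279
Drum-2 feed = drum-1 vapor: z₂ = (0.1794, 0.5416, 0.2791).
Drum 2:
Material balance + equilibrium reduce to Σ zᵢ(Kᵢ−1)/(1+ψ₂(Kᵢ−1)) = 0.
g(0) = ΣzᵢKᵢ − 1 = 0.148 and g(1) = 1 − Σzᵢ/Kᵢ = -0.579, so a root lies in (0, 1).
Iterate (Newton) starting at ψ₂ = 0.5:
  ψ₂ = 0.500: g = -0.0633, g' = -0.510 → ψ₂ = 0.376
  ψ₂ = 0.376: g = -0.0049, g' = -0.439 → ψ₂ = 0.365
Converged at ψ₂ = 0.365.
  acetaldehyde: x = 0.128, y = 0.269
  n-pentane: x = 0.490, y = 0.632
  n-heptane: x = 0.382, y = 0.099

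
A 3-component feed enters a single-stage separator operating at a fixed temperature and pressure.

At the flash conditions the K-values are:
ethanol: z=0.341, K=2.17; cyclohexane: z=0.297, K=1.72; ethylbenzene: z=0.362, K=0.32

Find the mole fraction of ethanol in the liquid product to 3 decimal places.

x_ethanol = 0.207

Rachford–Rice: g(ψ) = Σ zᵢ(Kᵢ−1)/(1+ψ(Kᵢ−1)) = 0.
g(0) = ΣzᵢKᵢ − 1 = 0.367 and g(1) = 1 − Σzᵢ/Kᵢ = -0.461, so a root lies in (0, 1).
Newton–Raphson from ψ = 0.5:
  ψ = 0.500: g = 0.0360, g' = -0.653 → ψ = 0.555
  ψ = 0.555: g = -0.0007, g' = -0.682 → ψ = 0.554
Converged at ψ = 0.554.
Compositions from xᵢ = zᵢ/(1+ψ(Kᵢ−1)), yᵢ = Kᵢxᵢ:
  ethanol: x = 0.207, y = 0.449
  cyclohexane: x = 0.212, y = 0.365
  ethylbenzene: x = 0.581, y = 0.186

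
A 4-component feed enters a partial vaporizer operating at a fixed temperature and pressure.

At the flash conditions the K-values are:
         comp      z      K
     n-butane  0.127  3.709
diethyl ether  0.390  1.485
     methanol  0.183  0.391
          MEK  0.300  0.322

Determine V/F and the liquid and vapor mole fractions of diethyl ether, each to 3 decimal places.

Rachford–Rice: g(V/F) = Σ zᵢ(Kᵢ−1)/(1+V/F(Kᵢ−1)) = 0.
Feasibility: ΣzᵢKᵢ = 1.218, Σzᵢ/Kᵢ = 1.697 — both > 1, two phases present.
Newton iteration, V/F⁰ = 0.5:
  V/F = 0.500: g = -0.1696, g' = -0.683 → V/F = 0.252
  V/F = 0.252: g = -0.0039, g' = -0.697 → V/F = 0.246
Converged at V/F = 0.246.
Compositions from xᵢ = zᵢ/(1+V/F(Kᵢ−1)), yᵢ = Kᵢxᵢ:
  n-butane: x = 0.076, y = 0.283
  diethyl ether: x = 0.348, y = 0.517
  methanol: x = 0.215, y = 0.084
  MEK: x = 0.360, y = 0.116

V/F = 0.246, x_diethyl ether = 0.348, y_diethyl ether = 0.517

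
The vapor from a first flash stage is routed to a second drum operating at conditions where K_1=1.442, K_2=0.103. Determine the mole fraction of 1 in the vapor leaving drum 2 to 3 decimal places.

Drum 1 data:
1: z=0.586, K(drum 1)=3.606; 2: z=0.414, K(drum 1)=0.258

Drum 1:
Newton–Raphson from ψ₁ = 0.54:
  ψ₁ = 0.540: g = 0.1218, g' = -1.321 → ψ₁ = 0.632
  ψ₁ = 0.632: g = -0.0018, g' = -1.376 → ψ₁ = 0.631
Converged at ψ₁ = 0.631.
Drum-1 compositions:
  1: x = 0.222, y = 0.799
  2: x = 0.778, y = 0.201
Drum-2 feed = drum-1 vapor: z₂ = (0.7992, 0.2008).
Drum 2:
Rachford–Rice: g(ψ₂) = Σ zᵢ(Kᵢ−1)/(1+ψ₂(Kᵢ−1)) = 0.
g(0) = ΣzᵢKᵢ − 1 = 0.173 and g(1) = 1 − Σzᵢ/Kᵢ = -1.504, so a root lies in (0, 1).
Binary case is linear: z₁(K₁−1)(1+ψ₂(K₂−1)) + z₂(K₂−1)(1+ψ₂(K₁−1)) = 0
⇒ ψ₂ = [z₁(K₁−1)+z₂(K₂−1)] / [−(K₁−1)(K₂−1)] = 0.1731/0.3965 = 0.437
  1: x = 0.670, y = 0.966
  2: x = 0.330, y = 0.034

y_1 (drum 2) = 0.966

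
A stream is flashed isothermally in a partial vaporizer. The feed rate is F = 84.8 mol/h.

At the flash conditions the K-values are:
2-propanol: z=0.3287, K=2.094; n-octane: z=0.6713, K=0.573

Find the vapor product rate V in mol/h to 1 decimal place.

Let ψ = V/F and solve Σ zᵢ(Kᵢ−1)/(1+ψ(Kᵢ−1)) = 0.
Feasibility: ΣzᵢKᵢ = 1.0730, Σzᵢ/Kᵢ = 1.3285 — both > 1, two phases present.
Binary case is linear: z₁(K₁−1)(1+ψ(K₂−1)) + z₂(K₂−1)(1+ψ(K₁−1)) = 0
⇒ ψ = [z₁(K₁−1)+z₂(K₂−1)] / [−(K₁−1)(K₂−1)] = 0.07295/0.46714 = 0.1562
Then V = ψ·F = 0.1562·84.8 = 13.2 mol/h and L = F − V = 71.6 mol/h.

V = 13.2 mol/h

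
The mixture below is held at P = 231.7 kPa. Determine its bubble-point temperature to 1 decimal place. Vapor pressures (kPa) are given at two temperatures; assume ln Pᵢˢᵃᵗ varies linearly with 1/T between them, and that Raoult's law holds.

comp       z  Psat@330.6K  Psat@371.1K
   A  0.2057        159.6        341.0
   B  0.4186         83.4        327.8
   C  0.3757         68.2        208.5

T = 363.0 K

Bubble-point temperature: ΣzᵢPᵢˢᵃᵗ(T) = P. Interpolate ln Pᵢˢᵃᵗ = aᵢ + bᵢ/T.
  T = 330.6 K: ΣzᵢPᵢˢᵃᵗ = 93.36 kPa
  T = 371.1 K: ΣzᵢPᵢˢᵃᵗ = 285.69 kPa
  T = 350.9 K: ΣzᵢPᵢˢᵃᵗ = 167.55 kPa
  T = 361.0 K: ΣzᵢPᵢˢᵃᵗ = 220.05 kPa
  T = 366.1 K: ΣzᵢPᵢˢᵃᵗ = 251.41 kPa
  T = 363.6 K: ΣzᵢPᵢˢᵃᵗ = 235.60 kPa
  T = 362.3 K: ΣzᵢPᵢˢᵃᵗ = 227.71 kPa
Interpolating between 362.3 K and 363.6 K gives T ≈ 363.0 K.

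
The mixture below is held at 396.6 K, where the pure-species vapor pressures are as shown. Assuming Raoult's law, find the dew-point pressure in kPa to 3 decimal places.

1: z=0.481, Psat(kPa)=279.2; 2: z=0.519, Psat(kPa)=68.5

Pdew = 107.534 kPa

At the dew point ψ → 1, so Σzᵢ/Kᵢ = 1 with Kᵢ = Pᵢˢᵃᵗ/P ⇒ 1/P = Σzᵢ/Pᵢˢᵃᵗ.
1/P = 0.481/279.2 + 0.519/68.5 = 0.009299 ⇒ P = 107.534 kPa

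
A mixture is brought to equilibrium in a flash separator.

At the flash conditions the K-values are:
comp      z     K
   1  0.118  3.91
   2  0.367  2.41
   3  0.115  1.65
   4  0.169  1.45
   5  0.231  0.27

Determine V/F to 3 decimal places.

Material balance + equilibrium reduce to Σ zᵢ(Kᵢ−1)/(1+V/F(Kᵢ−1)) = 0.
g(0) = ΣzᵢKᵢ − 1 = 0.843 and g(1) = 1 − Σzᵢ/Kᵢ = -0.224, so a root lies in (0, 1).
Iterate (Newton) starting at V/F = 0.61:
  V/F = 0.610: g = 0.2111, g' = -0.787 → V/F = 0.878
  V/F = 0.878: g = -0.0402, g' = -1.218 → V/F = 0.845
  V/F = 0.845: g = -0.0018, g' = -1.113 → V/F = 0.844
Converged at V/F = 0.844.

V/F = 0.844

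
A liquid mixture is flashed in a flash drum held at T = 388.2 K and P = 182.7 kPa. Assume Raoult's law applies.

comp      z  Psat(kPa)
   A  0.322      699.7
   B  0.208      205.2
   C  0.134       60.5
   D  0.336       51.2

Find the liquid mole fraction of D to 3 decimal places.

x_D = 0.467

Raoult's law: Kᵢ = Pᵢˢᵃᵗ/P = Pᵢˢᵃᵗ/182.7.
  K_A = 699.7/182.7 = 3.82978, K_B = 205.2/182.7 = 1.12315, K_C = 60.5/182.7 = 0.33114, K_D = 51.2/182.7 = 0.28024
Material balance + equilibrium reduce to Σ zᵢ(Kᵢ−1)/(1+β(Kᵢ−1)) = 0.
Check two-phase: ΣzᵢKᵢ = 1.605 > 1 and Σzᵢ/Kᵢ = 1.873 > 1, so g(0) = 0.605 > 0 and g(1) = -0.873 < 0.
Iterate (Newton) starting at β = 0.58:
  β = 0.580: g = -0.1927, g' = -1.045 → β = 0.396
  β = 0.396: g = -0.0057, g' = -1.028 → β = 0.390
Converged at β = 0.390.
Compositions from xᵢ = zᵢ/(1+β(Kᵢ−1)), yᵢ = Kᵢxᵢ:
  A: x = 0.153, y = 0.586
  B: x = 0.198, y = 0.223
  C: x = 0.181, y = 0.060
  D: x = 0.467, y = 0.131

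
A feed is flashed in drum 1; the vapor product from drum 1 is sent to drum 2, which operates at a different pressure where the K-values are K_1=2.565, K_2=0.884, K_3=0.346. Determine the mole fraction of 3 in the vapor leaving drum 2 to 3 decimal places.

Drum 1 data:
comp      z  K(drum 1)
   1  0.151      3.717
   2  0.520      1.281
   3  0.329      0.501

y_3 (drum 2) = 0.097

Drum 1:
Rachford–Rice: g(ψ₁) = Σ zᵢ(Kᵢ−1)/(1+ψ₁(Kᵢ−1)) = 0.
g(0) = ΣzᵢKᵢ − 1 = 0.392 and g(1) = 1 − Σzᵢ/Kᵢ = -0.103, so a root lies in (0, 1).
Newton iteration, ψ₁⁰ = 0.5:
  ψ₁ = 0.500: g = 0.0833, g' = -0.377 → ψ₁ = 0.721
  ψ₁ = 0.721: g = 0.0038, g' = -0.356 → ψ₁ = 0.731
Converged at ψ₁ = 0.731.
Drum-1 compositions:
  1: x = 0.051, y = 0.188
  2: x = 0.431, y = 0.553
  3: x = 0.518, y = 0.260
Drum-2 feed = drum-1 vapor: z₂ = (0.1879, 0.5525, 0.2596).
Drum 2:
Rachford–Rice: g(ψ₂) = Σ zᵢ(Kᵢ−1)/(1+ψ₂(Kᵢ−1)) = 0.
Check two-phase: ΣzᵢKᵢ = 1.060 > 1 and Σzᵢ/Kᵢ = 1.449 > 1, so g(0) = 0.060 > 0 and g(1) = -0.449 < 0.
Newton–Raphson from ψ₂ = 0.49:
  ψ₂ = 0.490: g = -0.1514, g' = -0.396 → ψ₂ = 0.108
  ψ₂ = 0.108: g = 0.0040, g' = -0.473 → ψ₂ = 0.116
Converged at ψ₂ = 0.116.
  1: x = 0.159, y = 0.408
  2: x = 0.560, y = 0.495
  3: x = 0.281, y = 0.097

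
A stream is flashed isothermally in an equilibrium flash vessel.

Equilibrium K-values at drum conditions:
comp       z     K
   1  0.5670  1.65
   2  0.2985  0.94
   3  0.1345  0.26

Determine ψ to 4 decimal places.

Newton iteration, ψ⁰ = 0.64:
  ψ = 0.6400: g = 0.05257, g' = -0.3864 → ψ = 0.7760
  ψ = 0.7760: g = -0.00760, g' = -0.5134 → ψ = 0.7612
  ψ = 0.7612: g = -0.00014, g' = -0.4946 → ψ = 0.7610
Converged at ψ = 0.7610.

ψ = 0.7610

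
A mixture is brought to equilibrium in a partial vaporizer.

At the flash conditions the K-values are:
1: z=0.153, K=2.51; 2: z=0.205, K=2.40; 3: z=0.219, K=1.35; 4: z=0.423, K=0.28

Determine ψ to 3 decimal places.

Rachford–Rice: g(ψ) = Σ zᵢ(Kᵢ−1)/(1+ψ(Kᵢ−1)) = 0.
Check two-phase: ΣzᵢKᵢ = 1.290 > 1 and Σzᵢ/Kᵢ = 1.819 > 1, so g(0) = 0.290 > 0 and g(1) = -0.819 < 0.
Iterate (Newton) starting at ψ = 0.5:
  ψ = 0.500: g = -0.1102, g' = -0.807 → ψ = 0.363
  ψ = 0.363: g = -0.0052, g' = -0.745 → ψ = 0.357
Converged at ψ = 0.357.

ψ = 0.357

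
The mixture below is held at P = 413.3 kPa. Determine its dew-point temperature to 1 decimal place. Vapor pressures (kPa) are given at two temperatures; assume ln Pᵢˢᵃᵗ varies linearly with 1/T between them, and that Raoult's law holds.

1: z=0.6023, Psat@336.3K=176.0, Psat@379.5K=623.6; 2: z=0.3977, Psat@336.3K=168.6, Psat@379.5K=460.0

T = 368.0 K

Dew-point temperature: Σzᵢ·P/Pᵢˢᵃᵗ(T) = 1. Interpolate ln Pᵢˢᵃᵗ = aᵢ + bᵢ/T.
  T = 336.3 K: ΣzᵢP/Pᵢˢᵃᵗ = 2.3893
  T = 379.5 K: ΣzᵢP/Pᵢˢᵃᵗ = 0.7565
  T = 357.9 K: ΣzᵢP/Pᵢˢᵃᵗ = 1.2959
  T = 368.7 K: ΣzᵢP/Pᵢˢᵃᵗ = 0.9819
  T = 363.3 K: ΣzᵢP/Pᵢˢᵃᵗ = 1.1255
  T = 366.0 K: ΣzᵢP/Pᵢˢᵃᵗ = 1.0507
Interpolating between 366.0 K and 368.7 K gives T ≈ 368.0 K.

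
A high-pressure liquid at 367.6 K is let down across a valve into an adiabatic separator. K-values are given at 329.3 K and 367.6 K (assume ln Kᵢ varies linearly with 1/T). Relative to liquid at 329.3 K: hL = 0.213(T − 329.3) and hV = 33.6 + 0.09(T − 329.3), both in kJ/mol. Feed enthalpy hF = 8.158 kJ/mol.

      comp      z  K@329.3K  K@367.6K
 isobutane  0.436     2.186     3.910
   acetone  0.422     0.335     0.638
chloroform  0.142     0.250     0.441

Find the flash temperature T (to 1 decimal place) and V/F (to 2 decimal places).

Adiabatic flash: solve Rachford–Rice at each trial T, then check hF = ψ·hV(T) + (1−ψ)·hL(T).
  T = 329.3 K: K = (2.186, 0.335, 0.250), RR gives ψ = 0.159, H_out = 5.357 kJ/mol
  T = 367.6 K: K = (3.910, 0.638, 0.441), RR gives ψ = 0.839, H_out = 32.385 kJ/mol
  T = 348.5 K: K = (2.973, 0.471, 0.338), RR gives ψ = 0.486, H_out = 19.266 kJ/mol
  T = 338.9 K: K = (2.560, 0.399, 0.292), RR gives ψ = 0.332, H_out = 12.804 kJ/mol
  T = 334.1 K: K = (2.368, 0.366, 0.270), RR gives ψ = 0.250, H_out = 9.274 kJ/mol
  T = 331.7 K: K = (2.276, 0.350, 0.260), RR gives ψ = 0.206, H_out = 7.375 kJ/mol
Linear interpolation between T = 331.7 (H_out = 7.375) and T = 334.1 (H_out = 9.274) on hF = 8.158 gives T ≈ 332.7 K, at which ψ = 0.22.

T = 332.7 K, V/F = 0.22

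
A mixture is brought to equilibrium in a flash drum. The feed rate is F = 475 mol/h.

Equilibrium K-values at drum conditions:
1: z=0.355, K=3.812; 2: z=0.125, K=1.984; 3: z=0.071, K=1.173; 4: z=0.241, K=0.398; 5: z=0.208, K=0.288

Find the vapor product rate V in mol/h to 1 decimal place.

V = 272.4 mol/h

Material balance + equilibrium reduce to Σ zᵢ(Kᵢ−1)/(1+ψ(Kᵢ−1)) = 0.
Feasibility: ΣzᵢKᵢ = 1.840, Σzᵢ/Kᵢ = 1.544 — both > 1, two phases present.
Newton–Raphson from ψ = 0.5:
  ψ = 0.500: g = 0.0711, g' = -0.974 → ψ = 0.573
Converged at ψ = 0.573.
Then V = ψ·F = 0.5735·475 = 272.4 mol/h and L = F − V = 202.6 mol/h.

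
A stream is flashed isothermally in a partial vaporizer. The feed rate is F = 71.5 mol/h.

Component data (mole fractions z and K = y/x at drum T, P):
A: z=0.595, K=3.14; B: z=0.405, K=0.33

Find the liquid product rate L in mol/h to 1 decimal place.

Rachford–Rice: g(V/F) = Σ zᵢ(Kᵢ−1)/(1+V/F(Kᵢ−1)) = 0.
g(0) = ΣzᵢKᵢ − 1 = 1.002 and g(1) = 1 − Σzᵢ/Kᵢ = -0.417, so a root lies in (0, 1).
Binary case is linear: z₁(K₁−1)(1+V/F(K₂−1)) + z₂(K₂−1)(1+V/F(K₁−1)) = 0
⇒ V/F = [z₁(K₁−1)+z₂(K₂−1)] / [−(K₁−1)(K₂−1)] = 1.0020/1.4338 = 0.699
Then V = V/F·F = 0.6988·71.5 = 50.0 mol/h and L = F − V = 21.5 mol/h.

L = 21.5 mol/h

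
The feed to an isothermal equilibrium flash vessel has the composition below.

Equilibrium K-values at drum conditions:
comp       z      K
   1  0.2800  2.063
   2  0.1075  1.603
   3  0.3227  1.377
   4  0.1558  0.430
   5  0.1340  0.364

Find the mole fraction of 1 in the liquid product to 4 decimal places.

x_1 = 0.1583

Rachford–Rice: g(V/F) = Σ zᵢ(Kᵢ−1)/(1+V/F(Kᵢ−1)) = 0.
Feasibility: ΣzᵢKᵢ = 1.3101, Σzᵢ/Kᵢ = 1.1676 — both > 1, two phases present.
Iterate (Newton) starting at V/F = 0.37:
  V/F = 0.3700: g = 0.14939, g' = -0.3984 → V/F = 0.7450
  V/F = 0.7450: g = -0.01049, g' = -0.4938 → V/F = 0.7237
  V/F = 0.7237: g = -0.00014, g' = -0.4811 → V/F = 0.7234
Converged at V/F = 0.7234.
Compositions from xᵢ = zᵢ/(1+V/F(Kᵢ−1)), yᵢ = Kᵢxᵢ:
  1: x = 0.1583, y = 0.3265
  2: x = 0.0748, y = 0.1200
  3: x = 0.2535, y = 0.3491
  4: x = 0.2651, y = 0.1140
  5: x = 0.2482, y = 0.0903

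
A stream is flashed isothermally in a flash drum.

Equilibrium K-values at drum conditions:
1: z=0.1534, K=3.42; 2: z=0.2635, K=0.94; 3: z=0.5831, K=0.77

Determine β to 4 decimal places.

Let β = V/F and solve Σ zᵢ(Kᵢ−1)/(1+β(Kᵢ−1)) = 0.
Feasibility: ΣzᵢKᵢ = 1.2213, Σzᵢ/Kᵢ = 1.0824 — both > 1, two phases present.
Newton–Raphson from β = 0.6:
  β = 0.6000: g = -0.02059, g' = -0.1920 → β = 0.4928
  β = 0.4928: g = 0.00177, g' = -0.2271 → β = 0.5006
Converged at β = 0.5006.

β = 0.5006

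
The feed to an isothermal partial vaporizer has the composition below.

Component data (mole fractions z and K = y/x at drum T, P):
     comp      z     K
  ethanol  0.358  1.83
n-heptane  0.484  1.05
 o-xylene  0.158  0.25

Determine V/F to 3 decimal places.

Rachford–Rice: g(V/F) = Σ zᵢ(Kᵢ−1)/(1+V/F(Kᵢ−1)) = 0.
Feasibility: ΣzᵢKᵢ = 1.203, Σzᵢ/Kᵢ = 1.289 — both > 1, two phases present.
Newton–Raphson from V/F = 0.64:
  V/F = 0.640: g = -0.0104, g' = -0.435 → V/F = 0.616
Converged at V/F = 0.616.

V/F = 0.616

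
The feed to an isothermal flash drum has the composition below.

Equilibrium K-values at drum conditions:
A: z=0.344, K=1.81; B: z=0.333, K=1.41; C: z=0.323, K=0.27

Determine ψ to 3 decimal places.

Let ψ = V/F and solve Σ zᵢ(Kᵢ−1)/(1+ψ(Kᵢ−1)) = 0.
g(0) = ΣzᵢKᵢ − 1 = 0.179 and g(1) = 1 − Σzᵢ/Kᵢ = -0.623, so a root lies in (0, 1).
Iterate (Newton) starting at ψ = 0.51:
  ψ = 0.510: g = -0.0655, g' = -0.588 → ψ = 0.399
  ψ = 0.399: g = -0.0046, g' = -0.513 → ψ = 0.390
Converged at ψ = 0.390.

ψ = 0.390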